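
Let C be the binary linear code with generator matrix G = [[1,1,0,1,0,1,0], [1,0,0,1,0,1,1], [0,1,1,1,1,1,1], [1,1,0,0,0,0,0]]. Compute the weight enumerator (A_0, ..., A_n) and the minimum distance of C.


Weight distribution: A_0 = 1, A_2 = 5, A_4 = 7, A_6 = 3. Minimum distance d = 2.

Enumerate all 2^4 = 16 messages m ∈ F_2^4.
For each, compute codeword c = mG in F_2^7, then tally its weight.
  m = 0000 → c = 0000000, weight = 0.
  m = 1000 → c = 1101010, weight = 4.
  m = 0100 → c = 1001011, weight = 4.
  m = 1100 → c = 0100001, weight = 2.
  m = 0010 → c = 0111111, weight = 6.
  m = 1010 → c = 1010101, weight = 4.
  m = 0110 → c = 1110100, weight = 4.
  m = 1110 → c = 0011110, weight = 4.
  m = 0001 → c = 1100000, weight = 2.
  m = 1001 → c = 0001010, weight = 2.
  m = 0101 → c = 0101011, weight = 4.
  m = 1101 → c = 1000001, weight = 2.
  m = 0011 → c = 1011111, weight = 6.
  m = 1011 → c = 0110101, weight = 4.
  m = 0111 → c = 0010100, weight = 2.
  m = 1111 → c = 1111110, weight = 6.
Tally weights:
  weight 0: 1 codewords.
  weight 2: 5 codewords.
  weight 4: 7 codewords.
  weight 6: 3 codewords.
Minimum distance d = smallest w > 0 with A_w > 0 = 2.
Sanity: Σ A_w = 16 = 2^4 = 16 ✓.


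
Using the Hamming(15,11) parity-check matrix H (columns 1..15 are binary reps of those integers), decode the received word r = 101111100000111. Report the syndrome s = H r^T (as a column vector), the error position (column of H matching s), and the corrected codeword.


s = (1, 1, 1, 0)^T, error position = 14, corrected codeword c = 101111100000101

Compute s = H r^T mod 2 one row at a time:
  s_1 = 0 + 0 + 0 + 0 + 0 + 1 + 1 + 1 = 3 ≡ 1 (mod 2).
  s_2 = 1 + 1 + 1 + 1 + 0 + 1 + 1 + 1 = 7 ≡ 1 (mod 2).
  s_3 = 0 + 1 + 1 + 1 + 0 + 0 + 1 + 1 = 5 ≡ 1 (mod 2).
  s_4 = 1 + 1 + 1 + 1 + 0 + 0 + 1 + 1 = 6 ≡ 0 (mod 2).
s = (1, 1, 1, 0)^T — this equals column 14 of H (binary 1110), so error is at position 14.
Correct: flip bit 14 of r = 101111100000111 to get c = 101111100000101.


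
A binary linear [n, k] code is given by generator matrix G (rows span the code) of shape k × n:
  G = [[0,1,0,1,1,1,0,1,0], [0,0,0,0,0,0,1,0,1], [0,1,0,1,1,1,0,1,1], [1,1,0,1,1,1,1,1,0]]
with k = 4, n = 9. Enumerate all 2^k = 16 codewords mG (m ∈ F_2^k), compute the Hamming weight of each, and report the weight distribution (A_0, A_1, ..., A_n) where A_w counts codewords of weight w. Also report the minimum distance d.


Weight distribution: A_0 = 1, A_1 = 3, A_2 = 3, A_3 = 1, A_5 = 1, A_6 = 3, A_7 = 3, A_8 = 1. Minimum distance d = 1.

Enumerate all 2^4 = 16 messages m ∈ F_2^4.
For each, compute codeword c = mG in F_2^9, then tally its weight.
  m = 0000 → c = 000000000, weight = 0.
  m = 1000 → c = 010111010, weight = 5.
  m = 0100 → c = 000000101, weight = 2.
  m = 1100 → c = 010111111, weight = 7.
  m = 0010 → c = 010111011, weight = 6.
  m = 1010 → c = 000000001, weight = 1.
  m = 0110 → c = 010111110, weight = 6.
  m = 1110 → c = 000000100, weight = 1.
  m = 0001 → c = 110111110, weight = 7.
  m = 1001 → c = 100000100, weight = 2.
  m = 0101 → c = 110111011, weight = 7.
  m = 1101 → c = 100000001, weight = 2.
  m = 0011 → c = 100000101, weight = 3.
  m = 1011 → c = 110111111, weight = 8.
  m = 0111 → c = 100000000, weight = 1.
  m = 1111 → c = 110111010, weight = 6.
Tally weights:
  weight 0: 1 codewords.
  weight 1: 3 codewords.
  weight 2: 3 codewords.
  weight 3: 1 codewords.
  weight 5: 1 codewords.
  weight 6: 3 codewords.
  weight 7: 3 codewords.
  weight 8: 1 codewords.
Minimum distance d = smallest w > 0 with A_w > 0 = 1.
Sanity: Σ A_w = 16 = 2^4 = 16 ✓.


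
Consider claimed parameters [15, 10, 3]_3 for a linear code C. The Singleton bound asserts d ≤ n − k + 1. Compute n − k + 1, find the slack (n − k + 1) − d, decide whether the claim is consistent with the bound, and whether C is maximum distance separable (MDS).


Singleton RHS = n − k + 1 = 6, slack = 3, bound satisfied, not MDS.

Singleton bound: d ≤ n − k + 1.
Here n = 15, k = 10, so n − k + 1 = 6.
Given d = 3, check d ≤ 6: YES.
Slack = (n − k + 1) − d = 3.
The code is NOT MDS (slack = 3 > 0).
Description: the claimed parameters are [15, 10, 3]_3; such a code would be non-MDS.


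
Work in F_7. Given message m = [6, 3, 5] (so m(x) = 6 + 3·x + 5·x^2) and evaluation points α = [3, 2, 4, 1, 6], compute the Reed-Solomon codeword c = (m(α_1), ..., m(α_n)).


c = [4, 4, 0, 0, 1]

Message polynomial: m(x) = 6 + 3·x + 5·x^2 (mod 7).
For each evaluation point α_i, compute m(α_i) mod 7:
  α_1 = 3: Horner steps 5 → 4 → 4, so m(3) = 4.
  α_2 = 2: Horner steps 5 → 6 → 4, so m(2) = 4.
  α_3 = 4: Horner steps 5 → 2 → 0, so m(4) = 0.
  α_4 = 1: Horner steps 5 → 1 → 0, so m(1) = 0.
  α_5 = 6: Horner steps 5 → 5 → 1, so m(6) = 1.
Codeword c = [4, 4, 0, 0, 1] ∈ F_7^5.


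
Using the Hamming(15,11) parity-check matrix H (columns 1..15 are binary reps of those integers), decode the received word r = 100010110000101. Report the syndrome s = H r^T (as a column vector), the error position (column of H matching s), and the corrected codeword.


s = (1, 0, 0, 1)^T, error position = 9, corrected codeword c = 100010111000101

Compute s = H r^T mod 2 one row at a time:
  s_1 = 1 + 0 + 0 + 0 + 0 + 1 + 0 + 1 = 3 ≡ 1 (mod 2).
  s_2 = 0 + 1 + 0 + 1 + 0 + 1 + 0 + 1 = 4 ≡ 0 (mod 2).
  s_3 = 0 + 0 + 0 + 1 + 0 + 0 + 0 + 1 = 2 ≡ 0 (mod 2).
  s_4 = 1 + 0 + 1 + 1 + 0 + 0 + 1 + 1 = 5 ≡ 1 (mod 2).
s = (1, 0, 0, 1)^T — this equals column 9 of H (binary 1001), so error is at position 9.
Correct: flip bit 9 of r = 100010110000101 to get c = 100010111000101.


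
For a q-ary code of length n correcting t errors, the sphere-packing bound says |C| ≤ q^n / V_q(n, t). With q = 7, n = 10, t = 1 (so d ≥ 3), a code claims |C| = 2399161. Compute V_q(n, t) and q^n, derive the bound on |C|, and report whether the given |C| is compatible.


V_q(n, t) = 61, q^n = 282475249, Hamming bound = 4630741, |C| = 2399161 ≤ bound (satisfied).

Step 1: Compute V_q(n, t) = Σ_{j=0}^1 C(n, j) (q−1)^j.
  j = 0: C(10,0)·(6)^0 = 1·1 = 1.
  j = 1: C(10,1)·(6)^1 = 10·6 = 60.
  V_q(n, t) = 1 + 60 = 61.
Step 2: q^n = 7^10 = 282475249.
Step 3: Hamming bound ⌊q^n / V_q(n,t)⌋ = ⌊282475249/61⌋ = 4630741.
Step 4: Compare |C| = 2399161 to 4630741: satisfied.
The claimed |C| lies below the Hamming bound.


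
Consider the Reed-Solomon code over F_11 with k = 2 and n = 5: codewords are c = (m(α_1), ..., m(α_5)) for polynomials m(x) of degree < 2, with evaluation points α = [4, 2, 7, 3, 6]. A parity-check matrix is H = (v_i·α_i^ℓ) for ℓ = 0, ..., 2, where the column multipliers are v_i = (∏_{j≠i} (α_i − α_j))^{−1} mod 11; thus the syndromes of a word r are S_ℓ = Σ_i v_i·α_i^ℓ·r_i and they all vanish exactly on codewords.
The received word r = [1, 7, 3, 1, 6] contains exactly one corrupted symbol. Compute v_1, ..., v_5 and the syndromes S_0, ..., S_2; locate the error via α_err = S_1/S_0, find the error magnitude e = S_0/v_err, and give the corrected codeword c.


S = (3, 9, 5), error at position 4, error magnitude e = 8, c = [1, 7, 3, 4, 6].

Step 1: column multipliers v_i = (∏_{j≠i}(α_i − α_j))^{−1} mod 11.
  i = 1 (α = 4): (4−2)(4−7)(4−3)(4−6) = 2·(−3)·1·(−2) = 12 ≡ 1, so v_1 = 1^{−1} = 1 (mod 11).
  i = 2 (α = 2): (2−4)(2−7)(2−3)(2−6) = (−2)·(−5)·(−1)·(−4) = 40 ≡ 7, so v_2 = 7^{−1} = 8 (mod 11).
  i = 3 (α = 7): (7−4)(7−2)(7−3)(7−6) = 3·5·4·1 = 60 ≡ 5, so v_3 = 5^{−1} = 9 (mod 11).
  i = 4 (α = 3): (3−4)(3−2)(3−7)(3−6) = (−1)·1·(−4)·(−3) = −12 ≡ 10, so v_4 = 10^{−1} = 10 (mod 11).
  i = 5 (α = 6): (6−4)(6−2)(6−7)(6−3) = 2·4·(−1)·3 = −24 ≡ 9, so v_5 = 9^{−1} = 5 (mod 11).
  v = [1, 8, 9, 10, 5].
Step 2: syndromes of r = [1, 7, 3, 1, 6] (all sums mod 11).
  S_0 = Σ v_i r_i = 1·1 + 8·7 + 9·3 + 10·1 + 5·6 = 124 ≡ 3.
  S_1 = Σ v_i α_i r_i = 1·4·1 + 8·2·7 + 9·7·3 + 10·3·1 + 5·6·6 = 515 ≡ 9.
  α_i^2 mod 11 = [5, 4, 5, 9, 3].
  S_2 = Σ v_i α_i^2 r_i = 1·5·1 + 8·4·7 + 9·5·3 + 10·9·1 + 5·3·6 = 544 ≡ 5.
  S = (3, 9, 5) ≠ 0, so r is not a codeword (an error is present).
Step 3: locate the error. For a single error e at position i, S_ℓ = v_i·e·α_i^ℓ, so α_err = S_1/S_0.
  S_0^{−1} = 3^{−1} = 4 (mod 11), so α_err = 9·4 = 36 ≡ 3 = α_4. Error position i = 4.
  Consistency check: S_2/S_1 = 5·5 = 25 ≡ 3 = α_err ✓ (single-error assumption holds).
Step 4: error magnitude e = S_0/v_4 = S_0·∏_{j≠4}(α_4 − α_j) = 3·10 = 30 ≡ 8 (mod 11).
Step 5: correct position 4: c_4 = r_4 − e = 1 − 8 ≡ 4 (mod 11). Hence c = [1, 7, 3, 4, 6].
  Check: interpolating c through the α_i gives m(x) = 2 + 8·x (degree < 2) with m(α_i) = c_i for every i, so c is indeed a codeword.


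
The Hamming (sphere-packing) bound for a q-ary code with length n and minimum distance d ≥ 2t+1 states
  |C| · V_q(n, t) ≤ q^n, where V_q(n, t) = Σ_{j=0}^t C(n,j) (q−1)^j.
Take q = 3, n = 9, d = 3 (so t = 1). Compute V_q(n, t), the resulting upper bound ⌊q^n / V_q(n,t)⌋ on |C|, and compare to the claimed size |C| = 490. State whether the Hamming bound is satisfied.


V_q(n, t) = 19, q^n = 19683, Hamming bound = 1035, |C| = 490 ≤ bound (satisfied).

Step 1: Compute V_q(n, t) = Σ_{j=0}^1 C(n, j) (q−1)^j.
  j = 0: C(9,0)·(2)^0 = 1·1 = 1.
  j = 1: C(9,1)·(2)^1 = 9·2 = 18.
  V_q(n, t) = 1 + 18 = 19.
Step 2: q^n = 3^9 = 19683.
Step 3: Hamming bound ⌊q^n / V_q(n,t)⌋ = ⌊19683/19⌋ = 1035.
Step 4: Compare |C| = 490 to 1035: satisfied.
The claimed |C| lies below the Hamming bound.


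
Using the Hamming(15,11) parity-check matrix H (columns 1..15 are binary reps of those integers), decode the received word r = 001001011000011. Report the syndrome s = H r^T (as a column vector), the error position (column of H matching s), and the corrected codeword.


s = (0, 1, 0, 1)^T, error position = 5, corrected codeword c = 001011011000011

Compute s = H r^T mod 2 one row at a time:
  s_1 = 1 + 1 + 0 + 0 + 0 + 0 + 1 + 1 = 4 ≡ 0 (mod 2).
  s_2 = 0 + 0 + 1 + 0 + 0 + 0 + 1 + 1 = 3 ≡ 1 (mod 2).
  s_3 = 0 + 1 + 1 + 0 + 0 + 0 + 1 + 1 = 4 ≡ 0 (mod 2).
  s_4 = 0 + 1 + 0 + 0 + 1 + 0 + 0 + 1 = 3 ≡ 1 (mod 2).
s = (0, 1, 0, 1)^T — this equals column 5 of H (binary 0101), so error is at position 5.
Correct: flip bit 5 of r = 001001011000011 to get c = 001011011000011.


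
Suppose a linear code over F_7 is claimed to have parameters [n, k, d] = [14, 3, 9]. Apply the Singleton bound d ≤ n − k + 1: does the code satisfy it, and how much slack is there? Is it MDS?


Singleton RHS = n − k + 1 = 12, slack = 3, bound satisfied, not MDS.

Singleton bound: d ≤ n − k + 1.
Here n = 14, k = 3, so n − k + 1 = 12.
Given d = 9, check d ≤ 12: YES.
Slack = (n − k + 1) − d = 3.
The code is NOT MDS (slack = 3 > 0).
Description: the claimed parameters are [14, 3, 9]_7; such a code would be non-MDS.


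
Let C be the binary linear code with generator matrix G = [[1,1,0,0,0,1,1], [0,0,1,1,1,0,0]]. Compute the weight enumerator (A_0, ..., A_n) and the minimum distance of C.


Weight distribution: A_0 = 1, A_3 = 1, A_4 = 1, A_7 = 1. Minimum distance d = 3.

Enumerate all 2^2 = 4 messages m ∈ F_2^2.
For each, compute codeword c = mG in F_2^7, then tally its weight.
  m = 00 → c = 0000000, weight = 0.
  m = 10 → c = 1100011, weight = 4.
  m = 01 → c = 0011100, weight = 3.
  m = 11 → c = 1111111, weight = 7.
Tally weights:
  weight 0: 1 codewords.
  weight 3: 1 codewords.
  weight 4: 1 codewords.
  weight 7: 1 codewords.
Minimum distance d = smallest w > 0 with A_w > 0 = 3.
Sanity: Σ A_w = 4 = 2^2 = 4 ✓.


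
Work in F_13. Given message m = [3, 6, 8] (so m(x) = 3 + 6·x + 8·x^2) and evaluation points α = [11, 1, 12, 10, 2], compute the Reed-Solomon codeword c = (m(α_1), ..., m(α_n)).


c = [10, 4, 5, 5, 8]

Message polynomial: m(x) = 3 + 6·x + 8·x^2 (mod 13).
For each evaluation point α_i, compute m(α_i) mod 13:
  α_1 = 11: Horner steps 8 → 3 → 10, so m(11) = 10.
  α_2 = 1: Horner steps 8 → 1 → 4, so m(1) = 4.
  α_3 = 12: Horner steps 8 → 11 → 5, so m(12) = 5.
  α_4 = 10: Horner steps 8 → 8 → 5, so m(10) = 5.
  α_5 = 2: Horner steps 8 → 9 → 8, so m(2) = 8.
Codeword c = [10, 4, 5, 5, 8] ∈ F_13^5.


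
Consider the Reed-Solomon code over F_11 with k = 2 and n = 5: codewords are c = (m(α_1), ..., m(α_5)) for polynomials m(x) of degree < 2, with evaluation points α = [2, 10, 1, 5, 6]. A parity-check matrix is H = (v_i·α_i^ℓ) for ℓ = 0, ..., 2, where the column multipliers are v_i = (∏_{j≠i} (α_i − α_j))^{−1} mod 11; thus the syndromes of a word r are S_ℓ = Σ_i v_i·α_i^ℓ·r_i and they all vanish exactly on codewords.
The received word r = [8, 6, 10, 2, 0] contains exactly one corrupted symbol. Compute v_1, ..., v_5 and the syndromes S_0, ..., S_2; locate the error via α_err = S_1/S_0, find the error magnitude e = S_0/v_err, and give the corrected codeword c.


S = (8, 3, 8), error at position 2, error magnitude e = 3, c = [8, 3, 10, 2, 0].

Step 1: column multipliers v_i = (∏_{j≠i}(α_i − α_j))^{−1} mod 11.
  i = 1 (α = 2): (2−10)(2−1)(2−5)(2−6) = (−8)·1·(−3)·(−4) = −96 ≡ 3, so v_1 = 3^{−1} = 4 (mod 11).
  i = 2 (α = 10): (10−2)(10−1)(10−5)(10−6) = 8·9·5·4 = 1440 ≡ 10, so v_2 = 10^{−1} = 10 (mod 11).
  i = 3 (α = 1): (1−2)(1−10)(1−5)(1−6) = (−1)·(−9)·(−4)·(−5) = 180 ≡ 4, so v_3 = 4^{−1} = 3 (mod 11).
  i = 4 (α = 5): (5−2)(5−10)(5−1)(5−6) = 3·(−5)·4·(−1) = 60 ≡ 5, so v_4 = 5^{−1} = 9 (mod 11).
  i = 5 (α = 6): (6−2)(6−10)(6−1)(6−5) = 4·(−4)·5·1 = −80 ≡ 8, so v_5 = 8^{−1} = 7 (mod 11).
  v = [4, 10, 3, 9, 7].
Step 2: syndromes of r = [8, 6, 10, 2, 0] (all sums mod 11).
  S_0 = Σ v_i r_i = 4·8 + 10·6 + 3·10 + 9·2 + 7·0 = 140 ≡ 8.
  S_1 = Σ v_i α_i r_i = 4·2·8 + 10·10·6 + 3·1·10 + 9·5·2 + 7·6·0 = 784 ≡ 3.
  α_i^2 mod 11 = [4, 1, 1, 3, 3].
  S_2 = Σ v_i α_i^2 r_i = 4·4·8 + 10·1·6 + 3·1·10 + 9·3·2 + 7·3·0 = 272 ≡ 8.
  S = (8, 3, 8) ≠ 0, so r is not a codeword (an error is present).
Step 3: locate the error. For a single error e at position i, S_ℓ = v_i·e·α_i^ℓ, so α_err = S_1/S_0.
  S_0^{−1} = 8^{−1} = 7 (mod 11), so α_err = 3·7 = 21 ≡ 10 = α_2. Error position i = 2.
  Consistency check: S_2/S_1 = 8·4 = 32 ≡ 10 = α_err ✓ (single-error assumption holds).
Step 4: error magnitude e = S_0/v_2 = S_0·∏_{j≠2}(α_2 − α_j) = 8·10 = 80 ≡ 3 (mod 11).
Step 5: correct position 2: c_2 = r_2 − e = 6 − 3 ≡ 3 (mod 11). Hence c = [8, 3, 10, 2, 0].
  Check: interpolating c through the α_i gives m(x) = 1 + 9·x (degree < 2) with m(α_i) = c_i for every i, so c is indeed a codeword.


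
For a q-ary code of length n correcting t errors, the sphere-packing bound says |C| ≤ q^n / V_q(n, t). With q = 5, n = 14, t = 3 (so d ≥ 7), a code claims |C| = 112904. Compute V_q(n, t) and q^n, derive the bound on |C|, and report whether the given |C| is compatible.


V_q(n, t) = 24809, q^n = 6103515625, Hamming bound = 246020, |C| = 112904 ≤ bound (satisfied).

Step 1: Compute V_q(n, t) = Σ_{j=0}^3 C(n, j) (q−1)^j.
  j = 0: C(14,0)·(4)^0 = 1·1 = 1.
  j = 1: C(14,1)·(4)^1 = 14·4 = 56.
  j = 2: C(14,2)·(4)^2 = 91·16 = 1456.
  j = 3: C(14,3)·(4)^3 = 364·64 = 23296.
  V_q(n, t) = 1 + 56 + 1456 + 23296 = 24809.
Step 2: q^n = 5^14 = 6103515625.
Step 3: Hamming bound ⌊q^n / V_q(n,t)⌋ = ⌊6103515625/24809⌋ = 246020.
Step 4: Compare |C| = 112904 to 246020: satisfied.
The claimed |C| lies below the Hamming bound.


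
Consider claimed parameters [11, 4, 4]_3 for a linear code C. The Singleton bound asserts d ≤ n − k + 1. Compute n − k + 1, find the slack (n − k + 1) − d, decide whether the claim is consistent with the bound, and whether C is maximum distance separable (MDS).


Singleton RHS = n − k + 1 = 8, slack = 4, bound satisfied, not MDS.

Singleton bound: d ≤ n − k + 1.
Here n = 11, k = 4, so n − k + 1 = 8.
Given d = 4, check d ≤ 8: YES.
Slack = (n − k + 1) − d = 4.
The code is NOT MDS (slack = 4 > 0).
Description: the claimed parameters are [11, 4, 4]_3; such a code would be non-MDS.


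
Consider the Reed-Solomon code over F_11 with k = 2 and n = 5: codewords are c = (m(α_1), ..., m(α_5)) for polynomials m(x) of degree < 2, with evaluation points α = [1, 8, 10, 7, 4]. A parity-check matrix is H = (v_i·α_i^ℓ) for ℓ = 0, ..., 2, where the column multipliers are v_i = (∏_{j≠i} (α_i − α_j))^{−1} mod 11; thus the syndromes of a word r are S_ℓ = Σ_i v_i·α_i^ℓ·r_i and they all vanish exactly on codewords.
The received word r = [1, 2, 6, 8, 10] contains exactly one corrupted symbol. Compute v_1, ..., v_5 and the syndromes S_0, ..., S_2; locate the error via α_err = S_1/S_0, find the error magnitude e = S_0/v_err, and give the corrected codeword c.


S = (9, 6, 4), error at position 2, error magnitude e = 2, c = [1, 0, 6, 8, 10].

Step 1: column multipliers v_i = (∏_{j≠i}(α_i − α_j))^{−1} mod 11.
  i = 1 (α = 1): (1−8)(1−10)(1−7)(1−4) = (−7)·(−9)·(−6)·(−3) = 1134 ≡ 1, so v_1 = 1^{−1} = 1 (mod 11).
  i = 2 (α = 8): (8−1)(8−10)(8−7)(8−4) = 7·(−2)·1·4 = −56 ≡ 10, so v_2 = 10^{−1} = 10 (mod 11).
  i = 3 (α = 10): (10−1)(10−8)(10−7)(10−4) = 9·2·3·6 = 324 ≡ 5, so v_3 = 5^{−1} = 9 (mod 11).
  i = 4 (α = 7): (7−1)(7−8)(7−10)(7−4) = 6·(−1)·(−3)·3 = 54 ≡ 10, so v_4 = 10^{−1} = 10 (mod 11).
  i = 5 (α = 4): (4−1)(4−8)(4−10)(4−7) = 3·(−4)·(−6)·(−3) = −216 ≡ 4, so v_5 = 4^{−1} = 3 (mod 11).
  v = [1, 10, 9, 10, 3].
Step 2: syndromes of r = [1, 2, 6, 8, 10] (all sums mod 11).
  S_0 = Σ v_i r_i = 1·1 + 10·2 + 9·6 + 10·8 + 3·10 = 185 ≡ 9.
  S_1 = Σ v_i α_i r_i = 1·1·1 + 10·8·2 + 9·10·6 + 10·7·8 + 3·4·10 = 1381 ≡ 6.
  α_i^2 mod 11 = [1, 9, 1, 5, 5].
  S_2 = Σ v_i α_i^2 r_i = 1·1·1 + 10·9·2 + 9·1·6 + 10·5·8 + 3·5·10 = 785 ≡ 4.
  S = (9, 6, 4) ≠ 0, so r is not a codeword (an error is present).
Step 3: locate the error. For a single error e at position i, S_ℓ = v_i·e·α_i^ℓ, so α_err = S_1/S_0.
  S_0^{−1} = 9^{−1} = 5 (mod 11), so α_err = 6·5 = 30 ≡ 8 = α_2. Error position i = 2.
  Consistency check: S_2/S_1 = 4·2 = 8 ≡ 8 = α_err ✓ (single-error assumption holds).
Step 4: error magnitude e = S_0/v_2 = S_0·∏_{j≠2}(α_2 − α_j) = 9·10 = 90 ≡ 2 (mod 11).
Step 5: correct position 2: c_2 = r_2 − e = 2 − 2 ≡ 0 (mod 11). Hence c = [1, 0, 6, 8, 10].
  Check: interpolating c through the α_i gives m(x) = 9 + 3·x (degree < 2) with m(α_i) = c_i for every i, so c is indeed a codeword.


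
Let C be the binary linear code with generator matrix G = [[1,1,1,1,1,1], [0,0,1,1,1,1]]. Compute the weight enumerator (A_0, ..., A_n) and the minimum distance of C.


Weight distribution: A_0 = 1, A_2 = 1, A_4 = 1, A_6 = 1. Minimum distance d = 2.

Enumerate all 2^2 = 4 messages m ∈ F_2^2.
For each, compute codeword c = mG in F_2^6, then tally its weight.
  m = 00 → c = 000000, weight = 0.
  m = 10 → c = 111111, weight = 6.
  m = 01 → c = 001111, weight = 4.
  m = 11 → c = 110000, weight = 2.
Tally weights:
  weight 0: 1 codewords.
  weight 2: 1 codewords.
  weight 4: 1 codewords.
  weight 6: 1 codewords.
Minimum distance d = smallest w > 0 with A_w > 0 = 2.
Sanity: Σ A_w = 4 = 2^2 = 4 ✓.


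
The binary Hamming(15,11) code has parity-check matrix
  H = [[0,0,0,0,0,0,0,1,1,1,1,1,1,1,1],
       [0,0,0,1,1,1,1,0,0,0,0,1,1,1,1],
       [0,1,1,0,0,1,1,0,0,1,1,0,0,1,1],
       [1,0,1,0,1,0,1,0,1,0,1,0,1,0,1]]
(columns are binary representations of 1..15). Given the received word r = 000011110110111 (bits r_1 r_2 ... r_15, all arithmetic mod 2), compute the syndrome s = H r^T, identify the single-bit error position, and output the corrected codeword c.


s = (0, 0, 0, 1)^T, error position = 1, corrected codeword c = 100011110110111

Compute s = H r^T mod 2 one row at a time:
  s_1 = 1 + 0 + 1 + 1 + 0 + 1 + 1 + 1 = 6 ≡ 0 (mod 2).
  s_2 = 0 + 1 + 1 + 1 + 0 + 1 + 1 + 1 = 6 ≡ 0 (mod 2).
  s_3 = 0 + 0 + 1 + 1 + 1 + 1 + 1 + 1 = 6 ≡ 0 (mod 2).
  s_4 = 0 + 0 + 1 + 1 + 0 + 1 + 1 + 1 = 5 ≡ 1 (mod 2).
s = (0, 0, 0, 1)^T — this equals column 1 of H (binary 0001), so error is at position 1.
Correct: flip bit 1 of r = 000011110110111 to get c = 100011110110111.


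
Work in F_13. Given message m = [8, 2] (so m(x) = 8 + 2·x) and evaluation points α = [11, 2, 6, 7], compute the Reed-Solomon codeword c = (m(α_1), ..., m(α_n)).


c = [4, 12, 7, 9]

Message polynomial: m(x) = 8 + 2·x (mod 13).
For each evaluation point α_i, compute m(α_i) mod 13:
  α_1 = 11: Horner steps 2 → 4, so m(11) = 4.
  α_2 = 2: Horner steps 2 → 12, so m(2) = 12.
  α_3 = 6: Horner steps 2 → 7, so m(6) = 7.
  α_4 = 7: Horner steps 2 → 9, so m(7) = 9.
Codeword c = [4, 12, 7, 9] ∈ F_13^4.


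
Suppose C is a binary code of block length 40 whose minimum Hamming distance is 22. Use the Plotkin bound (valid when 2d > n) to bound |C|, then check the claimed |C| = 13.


Plotkin bound M ≤ 10; given |C| = 13 > bound (violated).

Check applicability: 2d = 44, n = 40.
2d − n = 4 > 0, so Plotkin applies.
Compute d/(2d−n) = 22/4 ≈ 5.5000.
⌊d/(2d−n)⌋ = 5.
Plotkin bound: M ≤ 2·5 = 10.
Given |C| = 13, check: VIOLATED.
This |C| is above the Plotkin bound, so no binary code with n = 40, d = 22 and 13 codewords exists.


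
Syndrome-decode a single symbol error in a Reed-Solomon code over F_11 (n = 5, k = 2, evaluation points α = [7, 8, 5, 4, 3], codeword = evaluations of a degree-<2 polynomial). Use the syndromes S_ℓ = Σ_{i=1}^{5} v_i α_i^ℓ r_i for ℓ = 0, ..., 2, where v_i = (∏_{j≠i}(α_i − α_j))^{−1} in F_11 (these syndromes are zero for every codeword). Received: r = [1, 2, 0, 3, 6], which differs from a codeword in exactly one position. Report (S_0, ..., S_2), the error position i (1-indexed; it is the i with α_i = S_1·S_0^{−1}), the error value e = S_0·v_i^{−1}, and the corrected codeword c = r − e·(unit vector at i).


S = (2, 3, 10), error at position 1, error magnitude e = 7, c = [5, 2, 0, 3, 6].

Step 1: column multipliers v_i = (∏_{j≠i}(α_i − α_j))^{−1} mod 11.
  i = 1 (α = 7): (7−8)(7−5)(7−4)(7−3) = (−1)·2·3·4 = −24 ≡ 9, so v_1 = 9^{−1} = 5 (mod 11).
  i = 2 (α = 8): (8−7)(8−5)(8−4)(8−3) = 1·3·4·5 = 60 ≡ 5, so v_2 = 5^{−1} = 9 (mod 11).
  i = 3 (α = 5): (5−7)(5−8)(5−4)(5−3) = (−2)·(−3)·1·2 = 12 ≡ 1, so v_3 = 1^{−1} = 1 (mod 11).
  i = 4 (α = 4): (4−7)(4−8)(4−5)(4−3) = (−3)·(−4)·(−1)·1 = −12 ≡ 10, so v_4 = 10^{−1} = 10 (mod 11).
  i = 5 (α = 3): (3−7)(3−8)(3−5)(3−4) = (−4)·(−5)·(−2)·(−1) = 40 ≡ 7, so v_5 = 7^{−1} = 8 (mod 11).
  v = [5, 9, 1, 10, 8].
Step 2: syndromes of r = [1, 2, 0, 3, 6] (all sums mod 11).
  S_0 = Σ v_i r_i = 5·1 + 9·2 + 1·0 + 10·3 + 8·6 = 101 ≡ 2.
  S_1 = Σ v_i α_i r_i = 5·7·1 + 9·8·2 + 1·5·0 + 10·4·3 + 8·3·6 = 443 ≡ 3.
  α_i^2 mod 11 = [5, 9, 3, 5, 9].
  S_2 = Σ v_i α_i^2 r_i = 5·5·1 + 9·9·2 + 1·3·0 + 10·5·3 + 8·9·6 = 769 ≡ 10.
  S = (2, 3, 10) ≠ 0, so r is not a codeword (an error is present).
Step 3: locate the error. For a single error e at position i, S_ℓ = v_i·e·α_i^ℓ, so α_err = S_1/S_0.
  S_0^{−1} = 2^{−1} = 6 (mod 11), so α_err = 3·6 = 18 ≡ 7 = α_1. Error position i = 1.
  Consistency check: S_2/S_1 = 10·4 = 40 ≡ 7 = α_err ✓ (single-error assumption holds).
Step 4: error magnitude e = S_0/v_1 = S_0·∏_{j≠1}(α_1 − α_j) = 2·9 = 18 ≡ 7 (mod 11).
Step 5: correct position 1: c_1 = r_1 − e = 1 − 7 ≡ 5 (mod 11). Hence c = [5, 2, 0, 3, 6].
  Check: interpolating c through the α_i gives m(x) = 4 + 8·x (degree < 2) with m(α_i) = c_i for every i, so c is indeed a codeword.


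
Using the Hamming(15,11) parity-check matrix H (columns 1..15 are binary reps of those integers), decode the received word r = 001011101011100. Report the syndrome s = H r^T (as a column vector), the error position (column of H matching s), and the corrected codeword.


s = (0, 1, 0, 0)^T, error position = 4, corrected codeword c = 001111101011100

Compute s = H r^T mod 2 one row at a time:
  s_1 = 0 + 1 + 0 + 1 + 1 + 1 + 0 + 0 = 4 ≡ 0 (mod 2).
  s_2 = 0 + 1 + 1 + 1 + 1 + 1 + 0 + 0 = 5 ≡ 1 (mod 2).
  s_3 = 0 + 1 + 1 + 1 + 0 + 1 + 0 + 0 = 4 ≡ 0 (mod 2).
  s_4 = 0 + 1 + 1 + 1 + 1 + 1 + 1 + 0 = 6 ≡ 0 (mod 2).
s = (0, 1, 0, 0)^T — this equals column 4 of H (binary 0100), so error is at position 4.
Correct: flip bit 4 of r = 001011101011100 to get c = 001111101011100.


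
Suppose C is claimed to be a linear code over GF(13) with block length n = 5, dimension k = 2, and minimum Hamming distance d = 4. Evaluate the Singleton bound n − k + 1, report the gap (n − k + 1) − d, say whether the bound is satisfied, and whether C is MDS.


Singleton RHS = n − k + 1 = 4, slack = 0, bound satisfied, MDS.

Singleton bound: d ≤ n − k + 1.
Here n = 5, k = 2, so n − k + 1 = 4.
Given d = 4, check d ≤ 4: YES.
Slack = (n − k + 1) − d = 0.
The code is MDS (slack = 0).
Description: the claimed parameters are [5, 2, 4]_13; such a code would be MDS (meets Singleton bound).


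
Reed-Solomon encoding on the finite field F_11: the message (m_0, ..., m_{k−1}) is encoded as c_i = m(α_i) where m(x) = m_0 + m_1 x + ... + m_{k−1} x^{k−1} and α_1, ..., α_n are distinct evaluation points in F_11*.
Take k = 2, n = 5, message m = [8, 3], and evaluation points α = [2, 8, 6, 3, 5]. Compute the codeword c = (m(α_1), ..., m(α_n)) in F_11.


c = [3, 10, 4, 6, 1]

Message polynomial: m(x) = 8 + 3·x (mod 11).
For each evaluation point α_i, compute m(α_i) mod 11:
  α_1 = 2: Horner steps 3 → 3, so m(2) = 3.
  α_2 = 8: Horner steps 3 → 10, so m(8) = 10.
  α_3 = 6: Horner steps 3 → 4, so m(6) = 4.
  α_4 = 3: Horner steps 3 → 6, so m(3) = 6.
  α_5 = 5: Horner steps 3 → 1, so m(5) = 1.
Codeword c = [3, 10, 4, 6, 1] ∈ F_11^5.


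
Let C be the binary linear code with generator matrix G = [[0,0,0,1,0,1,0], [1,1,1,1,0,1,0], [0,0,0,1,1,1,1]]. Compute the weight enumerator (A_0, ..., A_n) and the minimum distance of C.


Weight distribution: A_0 = 1, A_2 = 2, A_3 = 1, A_4 = 1, A_5 = 2, A_7 = 1. Minimum distance d = 2.

Enumerate all 2^3 = 8 messages m ∈ F_2^3.
For each, compute codeword c = mG in F_2^7, then tally its weight.
  m = 000 → c = 0000000, weight = 0.
  m = 100 → c = 0001010, weight = 2.
  m = 010 → c = 1111010, weight = 5.
  m = 110 → c = 1110000, weight = 3.
  m = 001 → c = 0001111, weight = 4.
  m = 101 → c = 0000101, weight = 2.
  m = 011 → c = 1110101, weight = 5.
  m = 111 → c = 1111111, weight = 7.
Tally weights:
  weight 0: 1 codewords.
  weight 2: 2 codewords.
  weight 3: 1 codewords.
  weight 4: 1 codewords.
  weight 5: 2 codewords.
  weight 7: 1 codewords.
Minimum distance d = smallest w > 0 with A_w > 0 = 2.
Sanity: Σ A_w = 8 = 2^3 = 8 ✓.


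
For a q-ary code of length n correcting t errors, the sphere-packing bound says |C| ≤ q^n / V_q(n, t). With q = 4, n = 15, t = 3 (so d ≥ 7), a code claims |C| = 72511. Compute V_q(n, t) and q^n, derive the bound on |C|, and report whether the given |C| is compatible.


V_q(n, t) = 13276, q^n = 1073741824, Hamming bound = 80878, |C| = 72511 ≤ bound (satisfied).

Step 1: Compute V_q(n, t) = Σ_{j=0}^3 C(n, j) (q−1)^j.
  j = 0: C(15,0)·(3)^0 = 1·1 = 1.
  j = 1: C(15,1)·(3)^1 = 15·3 = 45.
  j = 2: C(15,2)·(3)^2 = 105·9 = 945.
  j = 3: C(15,3)·(3)^3 = 455·27 = 12285.
  V_q(n, t) = 1 + 45 + 945 + 12285 = 13276.
Step 2: q^n = 4^15 = 1073741824.
Step 3: Hamming bound ⌊q^n / V_q(n,t)⌋ = ⌊1073741824/13276⌋ = 80878.
Step 4: Compare |C| = 72511 to 80878: satisfied.
The claimed |C| lies below the Hamming bound.


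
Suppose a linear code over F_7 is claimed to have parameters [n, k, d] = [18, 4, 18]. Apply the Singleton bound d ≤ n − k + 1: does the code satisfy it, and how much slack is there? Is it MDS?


Singleton RHS = n − k + 1 = 15, slack = -3, bound violated (no such code; not MDS).

Singleton bound: d ≤ n − k + 1.
Here n = 18, k = 4, so n − k + 1 = 15.
Given d = 18, check d ≤ 15: NO.
Slack = (n − k + 1) − d = -3.
The slack is negative: d = 18 exceeds n − k + 1 = 15 by 3, so the Singleton bound is violated and no linear [18, 4, 18]_7 code can exist. In particular it is not MDS (MDS requires d = n − k + 1 exactly).
Description: the claimed parameters are [18, 4, 18]_7; such a code would be impossible (violates the Singleton bound).


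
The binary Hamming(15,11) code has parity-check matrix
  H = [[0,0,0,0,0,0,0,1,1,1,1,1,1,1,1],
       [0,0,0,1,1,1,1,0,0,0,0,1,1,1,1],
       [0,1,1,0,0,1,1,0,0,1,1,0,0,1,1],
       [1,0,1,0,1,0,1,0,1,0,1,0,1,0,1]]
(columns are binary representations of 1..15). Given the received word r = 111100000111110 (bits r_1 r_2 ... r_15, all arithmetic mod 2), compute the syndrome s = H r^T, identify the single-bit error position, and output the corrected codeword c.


s = (1, 0, 1, 0)^T, error position = 10, corrected codeword c = 111100000011110

Compute s = H r^T mod 2 one row at a time:
  s_1 = 0 + 0 + 1 + 1 + 1 + 1 + 1 + 0 = 5 ≡ 1 (mod 2).
  s_2 = 1 + 0 + 0 + 0 + 1 + 1 + 1 + 0 = 4 ≡ 0 (mod 2).
  s_3 = 1 + 1 + 0 + 0 + 1 + 1 + 1 + 0 = 5 ≡ 1 (mod 2).
  s_4 = 1 + 1 + 0 + 0 + 0 + 1 + 1 + 0 = 4 ≡ 0 (mod 2).
s = (1, 0, 1, 0)^T — this equals column 10 of H (binary 1010), so error is at position 10.
Correct: flip bit 10 of r = 111100000111110 to get c = 111100000011110.


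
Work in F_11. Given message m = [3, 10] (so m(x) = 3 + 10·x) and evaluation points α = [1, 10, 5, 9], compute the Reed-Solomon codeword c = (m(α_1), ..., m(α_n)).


c = [2, 4, 9, 5]

Message polynomial: m(x) = 3 + 10·x (mod 11).
For each evaluation point α_i, compute m(α_i) mod 11:
  α_1 = 1: Horner steps 10 → 2, so m(1) = 2.
  α_2 = 10: Horner steps 10 → 4, so m(10) = 4.
  α_3 = 5: Horner steps 10 → 9, so m(5) = 9.
  α_4 = 9: Horner steps 10 → 5, so m(9) = 5.
Codeword c = [2, 4, 9, 5] ∈ F_11^4.


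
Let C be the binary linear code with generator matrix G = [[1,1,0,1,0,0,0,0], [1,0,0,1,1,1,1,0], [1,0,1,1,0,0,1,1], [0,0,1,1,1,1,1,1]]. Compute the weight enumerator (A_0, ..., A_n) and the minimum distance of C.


Weight distribution: A_0 = 1, A_2 = 1, A_3 = 4, A_4 = 5, A_5 = 2, A_6 = 1, A_7 = 2. Minimum distance d = 2.

Enumerate all 2^4 = 16 messages m ∈ F_2^4.
For each, compute codeword c = mG in F_2^8, then tally its weight.
  m = 0000 → c = 00000000, weight = 0.
  m = 1000 → c = 11010000, weight = 3.
  m = 0100 → c = 10011110, weight = 5.
  m = 1100 → c = 01001110, weight = 4.
  m = 0010 → c = 10110011, weight = 5.
  m = 1010 → c = 01100011, weight = 4.
  m = 0110 → c = 00101101, weight = 4.
  m = 1110 → c = 11111101, weight = 7.
  m = 0001 → c = 00111111, weight = 6.
  m = 1001 → c = 11101111, weight = 7.
  m = 0101 → c = 10100001, weight = 3.
  m = 1101 → c = 01110001, weight = 4.
  m = 0011 → c = 10001100, weight = 3.
  m = 1011 → c = 01011100, weight = 4.
  m = 0111 → c = 00010010, weight = 2.
  m = 1111 → c = 11000010, weight = 3.
Tally weights:
  weight 0: 1 codewords.
  weight 2: 1 codewords.
  weight 3: 4 codewords.
  weight 4: 5 codewords.
  weight 5: 2 codewords.
  weight 6: 1 codewords.
  weight 7: 2 codewords.
Minimum distance d = smallest w > 0 with A_w > 0 = 2.
Sanity: Σ A_w = 16 = 2^4 = 16 ✓.


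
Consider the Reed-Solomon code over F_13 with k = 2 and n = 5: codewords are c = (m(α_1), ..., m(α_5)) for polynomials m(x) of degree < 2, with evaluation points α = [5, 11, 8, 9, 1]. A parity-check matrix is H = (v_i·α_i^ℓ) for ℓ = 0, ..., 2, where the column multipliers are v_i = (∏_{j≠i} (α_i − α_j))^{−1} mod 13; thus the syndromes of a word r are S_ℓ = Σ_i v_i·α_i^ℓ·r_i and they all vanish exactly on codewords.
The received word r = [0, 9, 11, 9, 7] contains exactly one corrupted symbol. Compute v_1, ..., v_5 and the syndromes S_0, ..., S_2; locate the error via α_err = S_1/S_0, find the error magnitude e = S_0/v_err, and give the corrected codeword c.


S = (3, 1, 9), error at position 4, error magnitude e = 3, c = [0, 9, 11, 6, 7].

Step 1: column multipliers v_i = (∏_{j≠i}(α_i − α_j))^{−1} mod 13.
  i = 1 (α = 5): (5−11)(5−8)(5−9)(5−1) = (−6)·(−3)·(−4)·4 = −288 ≡ 11, so v_1 = 11^{−1} = 6 (mod 13).
  i = 2 (α = 11): (11−5)(11−8)(11−9)(11−1) = 6·3·2·10 = 360 ≡ 9, so v_2 = 9^{−1} = 3 (mod 13).
  i = 3 (α = 8): (8−5)(8−11)(8−9)(8−1) = 3·(−3)·(−1)·7 = 63 ≡ 11, so v_3 = 11^{−1} = 6 (mod 13).
  i = 4 (α = 9): (9−5)(9−11)(9−8)(9−1) = 4·(−2)·1·8 = −64 ≡ 1, so v_4 = 1^{−1} = 1 (mod 13).
  i = 5 (α = 1): (1−5)(1−11)(1−8)(1−9) = (−4)·(−10)·(−7)·(−8) = 2240 ≡ 4, so v_5 = 4^{−1} = 10 (mod 13).
  v = [6, 3, 6, 1, 10].
Step 2: syndromes of r = [0, 9, 11, 9, 7] (all sums mod 13).
  S_0 = Σ v_i r_i = 6·0 + 3·9 + 6·11 + 1·9 + 10·7 = 172 ≡ 3.
  S_1 = Σ v_i α_i r_i = 6·5·0 + 3·11·9 + 6·8·11 + 1·9·9 + 10·1·7 = 976 ≡ 1.
  α_i^2 mod 13 = [12, 4, 12, 3, 1].
  S_2 = Σ v_i α_i^2 r_i = 6·12·0 + 3·4·9 + 6·12·11 + 1·3·9 + 10·1·7 = 997 ≡ 9.
  S = (3, 1, 9) ≠ 0, so r is not a codeword (an error is present).
Step 3: locate the error. For a single error e at position i, S_ℓ = v_i·e·α_i^ℓ, so α_err = S_1/S_0.
  S_0^{−1} = 3^{−1} = 9 (mod 13), so α_err = 1·9 = 9 ≡ 9 = α_4. Error position i = 4.
  Consistency check: S_2/S_1 = 9·1 = 9 ≡ 9 = α_err ✓ (single-error assumption holds).
Step 4: error magnitude e = S_0/v_4 = S_0·∏_{j≠4}(α_4 − α_j) = 3·1 = 3 ≡ 3 (mod 13).
Step 5: correct position 4: c_4 = r_4 − e = 9 − 3 ≡ 6 (mod 13). Hence c = [0, 9, 11, 6, 7].
  Check: interpolating c through the α_i gives m(x) = 12 + 8·x (degree < 2) with m(α_i) = c_i for every i, so c is indeed a codeword.


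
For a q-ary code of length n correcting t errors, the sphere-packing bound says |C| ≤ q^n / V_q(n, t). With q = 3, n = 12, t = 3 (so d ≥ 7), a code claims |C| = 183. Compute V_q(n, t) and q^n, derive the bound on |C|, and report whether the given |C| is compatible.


V_q(n, t) = 2049, q^n = 531441, Hamming bound = 259, |C| = 183 ≤ bound (satisfied).

Step 1: Compute V_q(n, t) = Σ_{j=0}^3 C(n, j) (q−1)^j.
  j = 0: C(12,0)·(2)^0 = 1·1 = 1.
  j = 1: C(12,1)·(2)^1 = 12·2 = 24.
  j = 2: C(12,2)·(2)^2 = 66·4 = 264.
  j = 3: C(12,3)·(2)^3 = 220·8 = 1760.
  V_q(n, t) = 1 + 24 + 264 + 1760 = 2049.
Step 2: q^n = 3^12 = 531441.
Step 3: Hamming bound ⌊q^n / V_q(n,t)⌋ = ⌊531441/2049⌋ = 259.
Step 4: Compare |C| = 183 to 259: satisfied.
The claimed |C| lies below the Hamming bound.


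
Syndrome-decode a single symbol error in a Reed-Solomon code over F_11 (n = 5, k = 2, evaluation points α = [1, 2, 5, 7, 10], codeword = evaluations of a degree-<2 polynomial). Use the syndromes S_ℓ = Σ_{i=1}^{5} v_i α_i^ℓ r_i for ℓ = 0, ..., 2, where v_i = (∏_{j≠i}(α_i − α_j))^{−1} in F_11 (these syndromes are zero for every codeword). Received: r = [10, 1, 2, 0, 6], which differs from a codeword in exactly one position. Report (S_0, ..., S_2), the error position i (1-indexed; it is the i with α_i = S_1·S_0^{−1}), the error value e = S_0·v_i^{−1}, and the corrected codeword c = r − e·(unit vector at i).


S = (5, 3, 4), error at position 3, error magnitude e = 6, c = [10, 1, 7, 0, 6].

Step 1: column multipliers v_i = (∏_{j≠i}(α_i − α_j))^{−1} mod 11.
  i = 1 (α = 1): (1−2)(1−5)(1−7)(1−10) = (−1)·(−4)·(−6)·(−9) = 216 ≡ 7, so v_1 = 7^{−1} = 8 (mod 11).
  i = 2 (α = 2): (2−1)(2−5)(2−7)(2−10) = 1·(−3)·(−5)·(−8) = −120 ≡ 1, so v_2 = 1^{−1} = 1 (mod 11).
  i = 3 (α = 5): (5−1)(5−2)(5−7)(5−10) = 4·3·(−2)·(−5) = 120 ≡ 10, so v_3 = 10^{−1} = 10 (mod 11).
  i = 4 (α = 7): (7−1)(7−2)(7−5)(7−10) = 6·5·2·(−3) = −180 ≡ 7, so v_4 = 7^{−1} = 8 (mod 11).
  i = 5 (α = 10): (10−1)(10−2)(10−5)(10−7) = 9·8·5·3 = 1080 ≡ 2, so v_5 = 2^{−1} = 6 (mod 11).
  v = [8, 1, 10, 8, 6].
Step 2: syndromes of r = [10, 1, 2, 0, 6] (all sums mod 11).
  S_0 = Σ v_i r_i = 8·10 + 1·1 + 10·2 + 8·0 + 6·6 = 137 ≡ 5.
  S_1 = Σ v_i α_i r_i = 8·1·10 + 1·2·1 + 10·5·2 + 8·7·0 + 6·10·6 = 542 ≡ 3.
  α_i^2 mod 11 = [1, 4, 3, 5, 1].
  S_2 = Σ v_i α_i^2 r_i = 8·1·10 + 1·4·1 + 10·3·2 + 8·5·0 + 6·1·6 = 180 ≡ 4.
  S = (5, 3, 4) ≠ 0, so r is not a codeword (an error is present).
Step 3: locate the error. For a single error e at position i, S_ℓ = v_i·e·α_i^ℓ, so α_err = S_1/S_0.
  S_0^{−1} = 5^{−1} = 9 (mod 11), so α_err = 3·9 = 27 ≡ 5 = α_3. Error position i = 3.
  Consistency check: S_2/S_1 = 4·4 = 16 ≡ 5 = α_err ✓ (single-error assumption holds).
Step 4: error magnitude e = S_0/v_3 = S_0·∏_{j≠3}(α_3 − α_j) = 5·10 = 50 ≡ 6 (mod 11).
Step 5: correct position 3: c_3 = r_3 − e = 2 − 6 ≡ 7 (mod 11). Hence c = [10, 1, 7, 0, 6].
  Check: interpolating c through the α_i gives m(x) = 8 + 2·x (degree < 2) with m(α_i) = c_i for every i, so c is indeed a codeword.


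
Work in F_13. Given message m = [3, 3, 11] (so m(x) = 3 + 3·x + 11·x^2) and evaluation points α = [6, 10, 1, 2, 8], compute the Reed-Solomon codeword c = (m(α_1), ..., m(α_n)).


c = [1, 2, 4, 1, 3]

Message polynomial: m(x) = 3 + 3·x + 11·x^2 (mod 13).
For each evaluation point α_i, compute m(α_i) mod 13:
  α_1 = 6: Horner steps 11 → 4 → 1, so m(6) = 1.
  α_2 = 10: Horner steps 11 → 9 → 2, so m(10) = 2.
  α_3 = 1: Horner steps 11 → 1 → 4, so m(1) = 4.
  α_4 = 2: Horner steps 11 → 12 → 1, so m(2) = 1.
  α_5 = 8: Horner steps 11 → 0 → 3, so m(8) = 3.
Codeword c = [1, 2, 4, 1, 3] ∈ F_13^5.


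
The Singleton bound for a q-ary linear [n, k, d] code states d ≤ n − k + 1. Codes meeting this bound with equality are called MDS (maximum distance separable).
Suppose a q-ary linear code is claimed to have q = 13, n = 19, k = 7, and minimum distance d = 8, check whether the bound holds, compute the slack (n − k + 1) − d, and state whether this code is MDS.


Singleton RHS = n − k + 1 = 13, slack = 5, bound satisfied, not MDS.

Singleton bound: d ≤ n − k + 1.
Here n = 19, k = 7, so n − k + 1 = 13.
Given d = 8, check d ≤ 13: YES.
Slack = (n − k + 1) − d = 5.
The code is NOT MDS (slack = 5 > 0).
Description: the claimed parameters are [19, 7, 8]_13; such a code would be non-MDS.


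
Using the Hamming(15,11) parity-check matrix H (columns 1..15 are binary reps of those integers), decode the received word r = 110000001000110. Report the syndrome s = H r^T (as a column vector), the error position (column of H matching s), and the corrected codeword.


s = (1, 0, 0, 1)^T, error position = 9, corrected codeword c = 110000000000110

Compute s = H r^T mod 2 one row at a time:
  s_1 = 0 + 1 + 0 + 0 + 0 + 1 + 1 + 0 = 3 ≡ 1 (mod 2).
  s_2 = 0 + 0 + 0 + 0 + 0 + 1 + 1 + 0 = 2 ≡ 0 (mod 2).
  s_3 = 1 + 0 + 0 + 0 + 0 + 0 + 1 + 0 = 2 ≡ 0 (mod 2).
  s_4 = 1 + 0 + 0 + 0 + 1 + 0 + 1 + 0 = 3 ≡ 1 (mod 2).
s = (1, 0, 0, 1)^T — this equals column 9 of H (binary 1001), so error is at position 9.
Correct: flip bit 9 of r = 110000001000110 to get c = 110000000000110.


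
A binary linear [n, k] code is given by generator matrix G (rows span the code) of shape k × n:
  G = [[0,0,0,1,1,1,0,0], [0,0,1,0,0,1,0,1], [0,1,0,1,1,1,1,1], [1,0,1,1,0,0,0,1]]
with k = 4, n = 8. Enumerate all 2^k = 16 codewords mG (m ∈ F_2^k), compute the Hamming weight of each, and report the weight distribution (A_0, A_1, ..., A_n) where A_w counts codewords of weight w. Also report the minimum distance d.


Weight distribution: A_0 = 1, A_2 = 1, A_3 = 4, A_4 = 3, A_5 = 4, A_6 = 3. Minimum distance d = 2.

Enumerate all 2^4 = 16 messages m ∈ F_2^4.
For each, compute codeword c = mG in F_2^8, then tally its weight.
  m = 0000 → c = 00000000, weight = 0.
  m = 1000 → c = 00011100, weight = 3.
  m = 0100 → c = 00100101, weight = 3.
  m = 1100 → c = 00111001, weight = 4.
  m = 0010 → c = 01011111, weight = 6.
  m = 1010 → c = 01000011, weight = 3.
  m = 0110 → c = 01111010, weight = 5.
  m = 1110 → c = 01100110, weight = 4.
  m = 0001 → c = 10110001, weight = 4.
  m = 1001 → c = 10101101, weight = 5.
  m = 0101 → c = 10010100, weight = 3.
  m = 1101 → c = 10001000, weight = 2.
  m = 0011 → c = 11101110, weight = 6.
  m = 1011 → c = 11110010, weight = 5.
  m = 0111 → c = 11001011, weight = 5.
  m = 1111 → c = 11010111, weight = 6.
Tally weights:
  weight 0: 1 codewords.
  weight 2: 1 codewords.
  weight 3: 4 codewords.
  weight 4: 3 codewords.
  weight 5: 4 codewords.
  weight 6: 3 codewords.
Minimum distance d = smallest w > 0 with A_w > 0 = 2.
Sanity: Σ A_w = 16 = 2^4 = 16 ✓.
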